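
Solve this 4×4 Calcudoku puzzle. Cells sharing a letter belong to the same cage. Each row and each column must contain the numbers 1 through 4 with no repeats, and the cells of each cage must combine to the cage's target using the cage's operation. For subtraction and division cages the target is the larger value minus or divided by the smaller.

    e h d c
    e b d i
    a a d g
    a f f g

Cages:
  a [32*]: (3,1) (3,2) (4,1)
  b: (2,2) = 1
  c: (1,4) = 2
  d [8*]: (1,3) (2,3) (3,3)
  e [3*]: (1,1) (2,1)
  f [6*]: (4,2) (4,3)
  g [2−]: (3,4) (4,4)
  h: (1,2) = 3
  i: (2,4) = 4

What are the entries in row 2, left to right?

3 1 2 4

H is a freebie, which forces (1,2) = 3.
C is a freebie, so (1,4) = 2.
B is a freebie, so (2,2) = 1.
I is a freebie, so (2,4) = 4.
Cage a needs product 32, leaving (3,1) = 2.
The 3 cells of cage a must have product 32, so (3,2) = 4.
Row 3 already has 4; hence (3,3) = 1.
Row 3 now contains 1, so (3,4) = 3.
The 3 cells of cage a must have product 32, which forces (4,1) = 4.
Column 2 now contains 3, which forces (4,2) = 2.
Row 4 already has 2, which forces (4,3) = 3.
Column 4 already has 3, leaving (4,4) = 1.
Row 1 now contains 3; hence (1,1) = 1.
Column 3 now contains 1, leaving (1,3) = 4.
Row 2 already has 1, which forces (2,1) = 3.
Row 2 now contains 4, so (2,3) = 2.
Completed grid: 1 3 4 2 / 3 1 2 4 / 2 4 1 3 / 4 2 3 1.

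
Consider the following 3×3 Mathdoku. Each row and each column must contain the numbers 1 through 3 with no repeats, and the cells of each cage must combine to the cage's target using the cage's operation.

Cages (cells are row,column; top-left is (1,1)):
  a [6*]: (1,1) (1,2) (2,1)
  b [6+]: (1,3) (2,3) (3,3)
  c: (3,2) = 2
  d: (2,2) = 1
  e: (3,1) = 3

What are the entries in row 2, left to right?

2 1 3

Cage d is a single given cell, so (2,2) = 1.
Cage e is a single given cell, so (3,1) = 3.
Cage c is given; hence (3,2) = 2.
Row 3 already has 2; hence (3,3) = 1.
The 3 cells of cage a must have product 6, so (1,1) = 1.
Column 2 now contains 2; hence (1,2) = 3.
Row 1 already has 3, so (1,3) = 2.
Column 1 already has 3, so (2,1) = 2.
Column 3 now contains 2, leaving (2,3) = 3.
The full grid is 1 3 2 / 2 1 3 / 3 2 1.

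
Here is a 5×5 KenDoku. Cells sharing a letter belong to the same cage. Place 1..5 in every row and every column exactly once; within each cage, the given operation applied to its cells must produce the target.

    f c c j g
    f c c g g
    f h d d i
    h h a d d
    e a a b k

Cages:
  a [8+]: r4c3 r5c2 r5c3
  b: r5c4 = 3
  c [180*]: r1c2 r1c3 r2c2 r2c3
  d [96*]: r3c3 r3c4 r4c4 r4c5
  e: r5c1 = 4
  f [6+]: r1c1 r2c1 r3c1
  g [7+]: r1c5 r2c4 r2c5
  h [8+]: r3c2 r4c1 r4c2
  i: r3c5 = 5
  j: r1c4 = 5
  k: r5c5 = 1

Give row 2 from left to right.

J is a freebie, which forces r1c4 = 5.
Cage i is a single given cell, leaving r3c5 = 5.
Cage e is given; hence r5c1 = 4.
Cage b is given, leaving r5c4 = 3.
K is a freebie, which forces r5c5 = 1.
Cage a needs sum 8, so r4c3 = 1.
The only place for 1 in row 1 is r1c1.
Row 1 needs a 2, and only r1c5 is open for it.
In row 2, 1 can only go at r2c4, so r2c4 = 1.
The 3 cells of cage g must have sum 7, leaving r2c5 = 4.
4 is placed in column 5, leaving r4c5 = 3.
The 4 cells of cage d must have product 96, so r3c3 = 4.
Cage d has product 96, which forces r3c4 = 2.
Cage d has product 96; hence r4c4 = 4.
Cage c needs product 180, leaving r1c2 = 4.
Column 3 already has 4, so r1c3 = 3.
The 3 cells of cage f must have sum 6, leaving r2c1 = 2.
The 4 cells of cage c must have product 180, so r2c2 = 3.
Cage c needs product 180, leaving r2c3 = 5.
Row 3 now contains 2, so r3c1 = 3.
Row 3 now contains 2, leaving r3c2 = 1.
Column 1 already has 2, so r4c1 = 5.
Row 4 now contains 5, so r4c2 = 2.
Column 2 already has 2, leaving r5c2 = 5.
5 is placed in column 3; hence r5c3 = 2.
Completed grid: 1 4 3 5 2 / 2 3 5 1 4 / 3 1 4 2 5 / 5 2 1 4 3 / 4 5 2 3 1.

2 3 5 1 4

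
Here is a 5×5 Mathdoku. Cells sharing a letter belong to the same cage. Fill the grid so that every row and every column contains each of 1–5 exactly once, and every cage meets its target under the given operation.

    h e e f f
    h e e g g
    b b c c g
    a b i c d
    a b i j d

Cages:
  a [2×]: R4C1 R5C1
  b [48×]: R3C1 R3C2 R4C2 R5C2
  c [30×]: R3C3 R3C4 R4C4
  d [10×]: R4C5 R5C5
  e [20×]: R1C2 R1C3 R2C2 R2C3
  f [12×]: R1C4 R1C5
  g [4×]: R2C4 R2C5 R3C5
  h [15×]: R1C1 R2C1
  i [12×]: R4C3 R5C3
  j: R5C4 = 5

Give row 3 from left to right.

4 3 5 2 1

Cage j is given, which forces R5C4 = 5.
5 is placed in row 5, which forces R5C5 = 2.
Cage g needs product 4, leaving R2C4 = 1.
Cage g has product 4, leaving R2C5 = 4.
Cage c has product 30; hence R3C3 = 5.
Column 5 now contains 2, leaving R3C5 = 1.
Cage a needs two cells with product 2, so R4C1 = 2.
Row 4 now contains 2, which forces R4C4 = 3.
Column 5 now contains 2; hence R4C5 = 5.
Row 5 already has 2, leaving R5C1 = 1.
The 4 cells of cage e must have product 20, leaving R1C2 = 2.
Cage e has product 20, leaving R1C3 = 1.
Column 4 now contains 3, which forces R1C4 = 4.
Column 5 now contains 4; hence R1C5 = 3.
The 4 cells of cage e must have product 20; hence R2C2 = 5.
5 is placed in column 3, leaving R2C3 = 2.
Column 1 now contains 2; hence R3C1 = 4.
The 4 cells of cage b must have product 48, leaving R3C2 = 3.
Column 4 now contains 3, so R3C4 = 2.
Cage b has product 48, which forces R4C2 = 1.
Row 4 already has 3, so R4C3 = 4.
Cage b has product 48, leaving R5C2 = 4.
The two cells of cage i must have product 12, so R5C3 = 3.
Row 1 now contains 3, leaving R1C1 = 5.
Row 2 now contains 5, which forces R2C1 = 3.
Filled in: 5 2 1 4 3 / 3 5 2 1 4 / 4 3 5 2 1 / 2 1 4 3 5 / 1 4 3 5 2.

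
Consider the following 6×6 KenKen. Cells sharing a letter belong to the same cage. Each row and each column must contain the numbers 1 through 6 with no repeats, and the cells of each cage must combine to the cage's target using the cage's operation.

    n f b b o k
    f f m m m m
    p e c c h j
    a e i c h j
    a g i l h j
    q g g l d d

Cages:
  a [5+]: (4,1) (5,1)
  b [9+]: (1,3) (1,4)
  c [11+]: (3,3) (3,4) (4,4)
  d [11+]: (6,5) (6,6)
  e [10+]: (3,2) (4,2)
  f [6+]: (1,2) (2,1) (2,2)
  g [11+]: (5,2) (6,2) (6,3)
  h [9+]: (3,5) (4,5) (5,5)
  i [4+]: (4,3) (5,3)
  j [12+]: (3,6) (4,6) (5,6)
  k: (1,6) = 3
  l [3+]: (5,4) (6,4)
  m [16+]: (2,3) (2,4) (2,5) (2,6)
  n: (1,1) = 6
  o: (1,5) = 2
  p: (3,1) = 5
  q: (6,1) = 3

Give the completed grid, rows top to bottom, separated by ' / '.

Cage n is given; hence (1,1) = 6.
Cage o is a single given cell, so (1,5) = 2.
Cage k is a single given cell, which forces (1,6) = 3.
P is a freebie; hence (3,1) = 5.
Q is a freebie, which forces (6,1) = 3.
Row 1 already has 3, which forces (1,2) = 1.
Column 1 needs a 2, and only (2,1) is open for it.
The 3 cells of cage f must have sum 6, leaving (2,2) = 3.
Column 5 needs a 4, and only (2,5) is open for it.
Column 5 needs a 6, and only (6,5) is open for it.
Row 6 now contains 6, leaving (6,6) = 5.
The only place for 2 in column 2 is (6,2).
The 3 cells of cage g must have sum 11, so (5,2) = 5.
Cage l's pair has sum 3, so (5,4) = 2.
Cage g has sum 11, so (6,3) = 4.
Row 6 already has 2; hence (6,4) = 1.
Column 3 now contains 4; hence (1,3) = 5.
Cage b's pair has sum 9; hence (1,4) = 4.
The 3 cells of cage h must have sum 9; hence (4,5) = 5.
The 4 cells of cage m must have sum 16; hence (2,4) = 5.
The 3 cells of cage c must have sum 11, leaving (3,3) = 2.
Cage j has sum 12, leaving (4,6) = 2.
Row 3 needs a 1, and only (3,5) is open for it.
Column 5 now contains 1, which forces (5,5) = 3.
The two cells of cage i must have sum 4, leaving (4,3) = 3.
Row 4 already has 3, leaving (4,4) = 6.
3 is placed in row 5, so (5,3) = 1.
1 is placed in column 3, so (2,3) = 6.
Cage m has sum 16, which forces (2,6) = 1.
Cage e's pair has sum 10, so (3,2) = 6.
Column 4 already has 6, so (3,4) = 3.
Row 3 already has 6, which forces (3,6) = 4.
Cage a's pair has sum 5, leaving (4,1) = 1.
Row 4 already has 6, leaving (4,2) = 4.
Row 5 already has 1, which forces (5,1) = 4.
Column 6 already has 4, so (5,6) = 6.

6 1 5 4 2 3 / 2 3 6 5 4 1 / 5 6 2 3 1 4 / 1 4 3 6 5 2 / 4 5 1 2 3 6 / 3 2 4 1 6 5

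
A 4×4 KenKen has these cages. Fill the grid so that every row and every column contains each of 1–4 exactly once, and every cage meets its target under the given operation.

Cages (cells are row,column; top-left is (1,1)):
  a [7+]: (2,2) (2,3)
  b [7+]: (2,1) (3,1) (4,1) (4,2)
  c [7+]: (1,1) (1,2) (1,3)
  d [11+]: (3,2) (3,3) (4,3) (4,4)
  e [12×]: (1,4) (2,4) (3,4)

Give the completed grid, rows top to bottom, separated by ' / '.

4 2 1 3 / 2 4 3 1 / 1 3 2 4 / 3 1 4 2

Cage b needs sum 7, so (4,2) = 1.
The only place for 3 in row 1 is (1,4).
Row 2 needs a 2, and only (2,1) is open for it.
Cage b has sum 7, which forces (3,1) = 1.
Row 3 already has 1; hence (3,4) = 4.
2 is placed in column 1, leaving (4,1) = 3.
Column 4 now contains 4, which forces (4,4) = 2.
Column 1 now contains 1, which forces (1,1) = 4.
The 3 cells of cage c must have sum 7, so (1,2) = 2.
Cage c has sum 7, leaving (1,3) = 1.
Column 4 now contains 4, leaving (2,4) = 1.
Column 2 already has 2, so (3,2) = 3.
Row 3 already has 3; hence (3,3) = 2.
Row 4 already has 2, which forces (4,3) = 4.
Column 2 now contains 3, which forces (2,2) = 4.
Column 3 now contains 4; hence (2,3) = 3.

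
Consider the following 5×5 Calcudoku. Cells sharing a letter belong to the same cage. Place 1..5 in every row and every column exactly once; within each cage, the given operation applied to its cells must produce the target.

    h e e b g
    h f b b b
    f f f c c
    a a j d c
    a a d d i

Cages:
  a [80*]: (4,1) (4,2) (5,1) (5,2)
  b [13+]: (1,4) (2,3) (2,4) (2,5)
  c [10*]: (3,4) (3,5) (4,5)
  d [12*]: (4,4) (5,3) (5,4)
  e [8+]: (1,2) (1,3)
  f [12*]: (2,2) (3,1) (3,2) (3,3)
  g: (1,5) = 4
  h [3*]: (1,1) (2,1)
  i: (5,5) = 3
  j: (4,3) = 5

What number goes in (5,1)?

Cage g is given, leaving (1,5) = 4.
Cage j is given, so (4,3) = 5.
Cage i is given; hence (5,5) = 3.
The two cells of cage e must have sum 8, which forces (1,2) = 5.
Column 3 already has 5; hence (1,3) = 3.
The 3 cells of cage d must have product 12, leaving (4,4) = 3.
Row 1 already has 3; hence (1,1) = 1.
Cage b has sum 13; hence (1,4) = 2.
Cage h needs two cells with product 3, leaving (2,1) = 3.
The 4 cells of cage a must have product 80; hence (5,1) = 5.
Cage f needs product 12, leaving (3,2) = 3.
Cage f has product 12, so (3,3) = 1.
Row 3 already has 1, leaving (3,4) = 5.
Row 3 already has 5, so (3,5) = 2.
Column 5 now contains 2, so (4,5) = 1.
1 is placed in column 3; hence (5,3) = 4.
4 is placed in row 5, leaving (5,4) = 1.
Cage f needs product 12; hence (2,2) = 1.
Column 3 already has 4, so (2,3) = 2.
Column 4 already has 5; hence (2,4) = 4.
Column 5 now contains 2; hence (2,5) = 5.
Row 3 already has 2, so (3,1) = 4.
Cage a has product 80, so (4,1) = 2.
Row 4 already has 1; hence (4,2) = 4.
4 is placed in row 5, which forces (5,2) = 2.
Completed grid: 1 5 3 2 4 / 3 1 2 4 5 / 4 3 1 5 2 / 2 4 5 3 1 / 5 2 4 1 3.

5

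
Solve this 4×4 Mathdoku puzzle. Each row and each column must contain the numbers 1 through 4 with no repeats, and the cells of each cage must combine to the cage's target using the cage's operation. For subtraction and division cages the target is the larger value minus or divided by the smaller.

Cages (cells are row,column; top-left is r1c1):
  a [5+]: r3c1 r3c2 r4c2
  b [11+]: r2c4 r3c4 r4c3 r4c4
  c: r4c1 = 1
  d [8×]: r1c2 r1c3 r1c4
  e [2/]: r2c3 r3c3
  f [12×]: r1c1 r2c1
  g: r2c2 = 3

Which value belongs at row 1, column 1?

3

Cage g is given; hence r2c2 = 3.
Column 2 already has 3; hence r3c2 = 1.
Cage c is given; hence r4c1 = 1.
Column 2 now contains 1, leaving r4c2 = 2.
Cage f needs two cells with product 12, which forces r1c1 = 3.
Column 2 now contains 2, leaving r1c2 = 4.
3 is placed in row 2, which forces r2c1 = 4.
The 4 cells of cage b must have sum 11, which forces r2c4 = 1.
Row 3 already has 1, so r3c1 = 2.
Row 3 now contains 2, leaving r3c3 = 4.
Cage b needs sum 11; hence r3c4 = 3.
Cage b needs sum 11, leaving r4c3 = 3.
Cage b needs sum 11; hence r4c4 = 4.
The 3 cells of cage d must have product 8, leaving r1c3 = 1.
Column 4 already has 1, which forces r1c4 = 2.
Row 2 now contains 1, leaving r2c3 = 2.
Completed grid: 3 4 1 2 / 4 3 2 1 / 2 1 4 3 / 1 2 3 4.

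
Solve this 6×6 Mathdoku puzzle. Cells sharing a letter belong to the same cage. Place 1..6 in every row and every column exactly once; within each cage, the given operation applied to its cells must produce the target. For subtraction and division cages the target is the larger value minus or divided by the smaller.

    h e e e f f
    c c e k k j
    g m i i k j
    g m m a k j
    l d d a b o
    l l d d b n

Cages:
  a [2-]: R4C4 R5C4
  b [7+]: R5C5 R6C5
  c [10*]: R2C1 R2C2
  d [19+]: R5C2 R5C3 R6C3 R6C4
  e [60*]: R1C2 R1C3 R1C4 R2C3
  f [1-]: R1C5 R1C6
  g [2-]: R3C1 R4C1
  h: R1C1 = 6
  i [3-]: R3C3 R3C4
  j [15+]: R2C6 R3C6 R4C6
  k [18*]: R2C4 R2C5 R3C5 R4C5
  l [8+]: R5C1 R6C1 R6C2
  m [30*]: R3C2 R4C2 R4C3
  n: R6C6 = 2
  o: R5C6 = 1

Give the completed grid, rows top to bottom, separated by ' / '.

Cage h is a single given cell, leaving R1C1 = 6.
Cage o is given, leaving R5C6 = 1.
Cage n is given, which forces R6C6 = 2.
Column 6 needs a 3, and only R1C6 is open for it.
The only place for 4 in row 2 is R2C6.
In column 5, 5 can only go at R6C5, so R6C5 = 5.
Cage b's pair has sum 7, which forces R5C5 = 2.
Column 5 now contains 2, which forces R1C5 = 4.
Cage k needs product 18, which forces R2C4 = 1.
Cage e has product 60, so R2C3 = 6.
6 is placed in row 2, so R2C5 = 3.
The 4 cells of cage d must have sum 19; hence R6C4 = 6.
In row 4, 4 can only go at R4C1, so R4C1 = 4.
Cage g needs two cells with difference 2; hence R3C1 = 2.
4 is placed in column 1; hence R5C1 = 3.
The 3 cells of cage l must have sum 8, so R6C1 = 1.
Cage l needs sum 8, leaving R6C2 = 4.
Row 6 already has 4, which forces R6C3 = 3.
Column 1 now contains 2, which forces R2C1 = 5.
Cage c's pair has product 10, which forces R2C2 = 2.
Cage i needs two cells with difference 3, leaving R3C3 = 1.
The two cells of cage i must have difference 3, leaving R3C4 = 4.
Row 3 now contains 1, leaving R3C5 = 6.
6 is placed in row 3, leaving R3C6 = 5.
Column 5 already has 6, which forces R4C5 = 1.
5 is placed in column 6, which forces R4C6 = 6.
Column 2 already has 4; hence R5C2 = 6.
Cage d needs sum 19, which forces R5C3 = 4.
Column 4 already has 4; hence R5C4 = 5.
Cage e needs product 60, so R1C2 = 1.
Cage e needs product 60, leaving R1C3 = 5.
Column 4 already has 5; hence R1C4 = 2.
5 is placed in row 3, which forces R3C2 = 3.
The 3 cells of cage m must have product 30, leaving R4C2 = 5.
Cage m needs product 30; hence R4C3 = 2.
Cage a's pair has difference 2, which forces R4C4 = 3.

6 1 5 2 4 3 / 5 2 6 1 3 4 / 2 3 1 4 6 5 / 4 5 2 3 1 6 / 3 6 4 5 2 1 / 1 4 3 6 5 2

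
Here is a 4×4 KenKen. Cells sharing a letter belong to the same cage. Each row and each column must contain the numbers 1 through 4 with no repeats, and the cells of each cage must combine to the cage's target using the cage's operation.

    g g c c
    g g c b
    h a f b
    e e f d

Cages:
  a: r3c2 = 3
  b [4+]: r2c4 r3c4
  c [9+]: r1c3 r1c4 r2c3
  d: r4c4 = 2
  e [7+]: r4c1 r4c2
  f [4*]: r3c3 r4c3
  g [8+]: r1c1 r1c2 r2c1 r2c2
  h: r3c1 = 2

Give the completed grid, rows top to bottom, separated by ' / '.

1 2 3 4 / 4 1 2 3 / 2 3 4 1 / 3 4 1 2

H is a freebie; hence r3c1 = 2.
Cage a is given, which forces r3c2 = 3.
3 is placed in row 3; hence r3c4 = 1.
Column 2 already has 3; hence r4c2 = 4.
4 is placed in row 4, leaving r4c3 = 1.
D is a freebie; hence r4c4 = 2.
Column 4 now contains 1, which forces r2c4 = 3.
1 is placed in row 3, which forces r3c3 = 4.
4 is placed in row 4, leaving r4c1 = 3.
Cage c has sum 9, leaving r1c3 = 3.
Column 4 now contains 3, which forces r1c4 = 4.
4 is placed in column 3, leaving r2c3 = 2.
Row 1 already has 4, leaving r1c1 = 1.
Cage g needs sum 8, which forces r1c2 = 2.
Cage g needs sum 8, which forces r2c1 = 4.
2 is placed in row 2; hence r2c2 = 1.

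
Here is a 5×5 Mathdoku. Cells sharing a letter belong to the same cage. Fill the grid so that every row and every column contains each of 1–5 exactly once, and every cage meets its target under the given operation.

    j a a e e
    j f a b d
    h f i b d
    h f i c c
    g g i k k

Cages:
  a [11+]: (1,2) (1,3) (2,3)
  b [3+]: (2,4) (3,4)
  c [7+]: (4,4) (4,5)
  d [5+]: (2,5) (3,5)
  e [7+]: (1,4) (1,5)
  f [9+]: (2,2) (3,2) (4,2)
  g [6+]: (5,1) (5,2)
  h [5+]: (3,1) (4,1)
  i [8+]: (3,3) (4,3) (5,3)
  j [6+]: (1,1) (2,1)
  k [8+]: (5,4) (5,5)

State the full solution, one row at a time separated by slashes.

1 4 3 5 2 / 5 3 4 2 1 / 3 5 2 1 4 / 2 1 5 4 3 / 4 2 1 3 5

The only place for 1 in row 5 is (5,3).
In row 1, 1 can only go at (1,1), so (1,1) = 1.
The two cells of cage j must have sum 6, which forces (2,1) = 5.
The only place for 1 in row 4 is (4,2).
The 3 cells of cage f must have sum 9, so (2,2) = 3.
The 3 cells of cage f must have sum 9, so (3,2) = 5.
Column 1 needs a 4, and only (5,1) is open for it.
Row 5 already has 4, which forces (5,2) = 2.
Column 2 already has 2, so (1,2) = 4.
The only place for 3 in row 1 is (1,3).
Cage a has sum 11; hence (2,3) = 4.
Cage i has sum 8, so (3,3) = 2.
Row 3 now contains 2, so (3,4) = 1.
The 3 cells of cage i must have sum 8, leaving (4,3) = 5.
Column 4 already has 1, leaving (2,4) = 2.
2 is placed in row 2; hence (2,5) = 1.
Row 3 now contains 2, so (3,1) = 3.
Row 3 now contains 3, leaving (3,5) = 4.
Cage h needs two cells with sum 5, so (4,1) = 2.
Column 5 now contains 4; hence (4,5) = 3.
Column 5 now contains 3, so (5,5) = 5.
2 is placed in column 4, which forces (1,4) = 5.
5 is placed in column 5; hence (1,5) = 2.
3 is placed in row 4, which forces (4,4) = 4.
Row 5 already has 5, which forces (5,4) = 3.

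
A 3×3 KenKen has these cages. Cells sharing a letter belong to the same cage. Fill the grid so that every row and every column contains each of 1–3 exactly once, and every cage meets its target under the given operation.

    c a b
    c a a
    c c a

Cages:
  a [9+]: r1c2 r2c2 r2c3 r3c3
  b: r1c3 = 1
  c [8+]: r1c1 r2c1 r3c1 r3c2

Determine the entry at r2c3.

2

Cage b is a single given cell, leaving r1c3 = 1.
The 4 cells of cage c must have sum 8, so r3c2 = 2.
Row 3 now contains 2; hence r3c3 = 3.
2 is placed in column 2, so r1c2 = 3.
The 4 cells of cage a must have sum 9, so r2c2 = 1.
Column 3 now contains 3; hence r2c3 = 2.
Row 3 now contains 3, which forces r3c1 = 1.
3 is placed in row 1, so r1c1 = 2.
Row 2 now contains 2, which forces r2c1 = 3.
Completed grid: 2 3 1 / 3 1 2 / 1 2 3.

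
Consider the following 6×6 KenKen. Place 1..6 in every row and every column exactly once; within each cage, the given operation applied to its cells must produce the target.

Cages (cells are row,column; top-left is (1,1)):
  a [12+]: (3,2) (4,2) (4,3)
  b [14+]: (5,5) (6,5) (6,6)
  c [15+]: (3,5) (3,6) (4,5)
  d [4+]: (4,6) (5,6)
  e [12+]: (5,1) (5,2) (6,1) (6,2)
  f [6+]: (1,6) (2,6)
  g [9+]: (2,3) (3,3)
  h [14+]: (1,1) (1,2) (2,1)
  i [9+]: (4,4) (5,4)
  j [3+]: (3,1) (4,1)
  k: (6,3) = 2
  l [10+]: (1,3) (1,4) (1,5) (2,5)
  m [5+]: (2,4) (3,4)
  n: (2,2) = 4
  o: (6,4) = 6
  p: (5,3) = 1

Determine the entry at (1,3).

6

N is a freebie; hence (2,2) = 4.
Cage p is a single given cell; hence (5,3) = 1.
1 is placed in row 5, leaving (5,6) = 3.
Cage k is given; hence (6,3) = 2.
O is a freebie, so (6,4) = 6.
3 is placed in column 6, leaving (4,6) = 1.
Cage b needs sum 14, so (6,6) = 5.
Column 6 already has 5, so (1,6) = 4.
Column 6 already has 5; hence (2,6) = 2.
Cage j needs two cells with sum 3; hence (3,1) = 1.
Column 6 now contains 4, leaving (3,6) = 6.
Row 4 now contains 1, which forces (4,1) = 2.
The 4 cells of cage l must have sum 10; hence (1,4) = 1.
Column 4 already has 1, which forces (2,4) = 3.
Cage l needs sum 10; hence (2,5) = 1.
The 4 cells of cage e must have sum 12; hence (5,2) = 2.
Cage e needs sum 12; hence (6,2) = 1.
Cage m needs two cells with sum 5; hence (3,4) = 2.
In row 1, 2 can only go at (1,5), so (1,5) = 2.
Cage l needs sum 10, which forces (1,3) = 6.
Column 3 already has 6, which forces (2,3) = 5.
Row 2 now contains 5, so (2,1) = 6.
The two cells of cage g must have sum 9, which forces (3,3) = 4.
Column 3 now contains 4, so (4,3) = 3.
Column 1 now contains 6, which forces (5,1) = 5.
5 is placed in row 5, which forces (5,4) = 4.
5 is placed in row 5, so (5,5) = 6.
Column 1 now contains 5, which forces (1,1) = 3.
Cage h has sum 14, which forces (1,2) = 5.
Cage a needs sum 12, which forces (3,2) = 3.
Cage c needs sum 15, leaving (3,5) = 5.
Cage a has sum 12; hence (4,2) = 6.
Column 4 already has 4, which forces (4,4) = 5.
Cage c needs sum 15, so (4,5) = 4.
The 4 cells of cage e must have sum 12; hence (6,1) = 4.
Cage b needs sum 14, leaving (6,5) = 3.
Filled in: 3 5 6 1 2 4 / 6 4 5 3 1 2 / 1 3 4 2 5 6 / 2 6 3 5 4 1 / 5 2 1 4 6 3 / 4 1 2 6 3 5.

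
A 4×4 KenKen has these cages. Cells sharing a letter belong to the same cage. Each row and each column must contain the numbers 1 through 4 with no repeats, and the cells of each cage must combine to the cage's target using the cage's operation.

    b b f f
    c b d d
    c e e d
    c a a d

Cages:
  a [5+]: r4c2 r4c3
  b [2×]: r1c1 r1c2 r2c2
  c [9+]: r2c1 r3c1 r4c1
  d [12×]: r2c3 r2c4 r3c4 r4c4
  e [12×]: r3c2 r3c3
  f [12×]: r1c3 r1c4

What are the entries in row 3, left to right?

Cage b needs product 2, so r1c1 = 1.
The 3 cells of cage b must have product 2, so r1c2 = 2.
Cage b needs product 2, which forces r2c2 = 1.
Row 2 already has 1, which forces r2c3 = 2.
Cage d has product 12; hence r2c4 = 3.
Cage a needs two cells with sum 5; hence r4c2 = 4.
Cage a needs two cells with sum 5, leaving r4c3 = 1.
1 is placed in row 4; hence r4c4 = 2.
Cage f needs two cells with product 12, leaving r1c3 = 3.
Column 4 now contains 3, which forces r1c4 = 4.
3 is placed in row 2; hence r2c1 = 4.
Cage c has sum 9, which forces r3c1 = 2.
Column 2 already has 4, so r3c2 = 3.
Cage e's pair has product 12, leaving r3c3 = 4.
Column 4 already has 2; hence r3c4 = 1.
Row 4 already has 2, so r4c1 = 3.
Completed grid: 1 2 3 4 / 4 1 2 3 / 2 3 4 1 / 3 4 1 2.

2 3 4 1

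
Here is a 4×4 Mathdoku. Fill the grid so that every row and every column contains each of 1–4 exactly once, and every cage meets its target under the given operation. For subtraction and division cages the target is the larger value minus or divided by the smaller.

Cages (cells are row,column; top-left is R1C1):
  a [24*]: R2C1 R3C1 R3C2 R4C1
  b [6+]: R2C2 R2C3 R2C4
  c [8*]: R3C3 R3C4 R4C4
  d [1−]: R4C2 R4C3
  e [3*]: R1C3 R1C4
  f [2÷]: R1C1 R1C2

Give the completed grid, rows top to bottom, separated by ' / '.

2 4 3 1 / 4 1 2 3 / 3 2 1 4 / 1 3 4 2

Row 2 needs a 4, and only R2C1 is open for it.
The only place for 4 in row 1 is R1C2.
Cage f's pair has quotient 2; hence R1C1 = 2.
The 4 cells of cage a must have product 24, which forces R3C2 = 2.
Cage c needs product 8, leaving R4C4 = 2.
The 3 cells of cage b must have sum 6, which forces R2C3 = 2.
Cage d needs two cells with difference 1; hence R4C2 = 3.
Row 4 now contains 2, leaving R4C3 = 4.
Column 2 now contains 3, leaving R2C2 = 1.
Cage b has sum 6, so R2C4 = 3.
The 4 cells of cage a must have product 24, so R3C1 = 3.
Column 3 now contains 4, so R3C3 = 1.
The 3 cells of cage c must have product 8; hence R3C4 = 4.
Row 4 now contains 3, leaving R4C1 = 1.
1 is placed in column 3, so R1C3 = 3.
Column 4 already has 3, leaving R1C4 = 1.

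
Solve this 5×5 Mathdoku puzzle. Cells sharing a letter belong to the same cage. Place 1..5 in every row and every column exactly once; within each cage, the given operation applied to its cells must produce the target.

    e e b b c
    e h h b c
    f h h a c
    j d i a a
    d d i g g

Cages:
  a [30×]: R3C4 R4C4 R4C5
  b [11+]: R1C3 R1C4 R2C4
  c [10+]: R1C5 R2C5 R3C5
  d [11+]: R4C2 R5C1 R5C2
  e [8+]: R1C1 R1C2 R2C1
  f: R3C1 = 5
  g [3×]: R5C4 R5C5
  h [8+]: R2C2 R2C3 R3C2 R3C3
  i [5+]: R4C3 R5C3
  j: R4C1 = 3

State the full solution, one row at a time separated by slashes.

4 3 5 2 1 / 1 2 3 4 5 / 5 1 2 3 4 / 3 4 1 5 2 / 2 5 4 1 3

Cage f is a single given cell, so R3C1 = 5.
J is a freebie, so R4C1 = 3.
Cage a has product 30, leaving R3C4 = 3.
Column 4 now contains 3, which forces R5C4 = 1.
1 is placed in row 5, so R5C5 = 3.
Cage i's pair has sum 5; hence R4C3 = 1.
3 is placed in row 5, so R5C3 = 4.
The 4 cells of cage h must have sum 8, which forces R2C2 = 2.
Cage h has sum 8, so R2C3 = 3.
Cage h needs sum 8, leaving R3C2 = 1.
Column 3 already has 4, which forces R3C3 = 2.
Row 3 already has 1, which forces R3C5 = 4.
Cage d needs sum 11, which forces R4C2 = 4.
Row 5 already has 4, which forces R5C1 = 2.
Cage d needs sum 11, leaving R5C2 = 5.
Column 2 now contains 5, leaving R1C2 = 3.
Column 3 now contains 2; hence R1C3 = 5.
Cage b has sum 11, leaving R1C4 = 2.
5 is placed in row 1, so R1C5 = 1.
The 3 cells of cage b must have sum 11, leaving R2C4 = 4.
Column 5 already has 1, so R2C5 = 5.
2 is placed in column 4, so R4C4 = 5.
Column 5 now contains 5, so R4C5 = 2.
1 is placed in row 1, so R1C1 = 4.
4 is placed in row 2, which forces R2C1 = 1.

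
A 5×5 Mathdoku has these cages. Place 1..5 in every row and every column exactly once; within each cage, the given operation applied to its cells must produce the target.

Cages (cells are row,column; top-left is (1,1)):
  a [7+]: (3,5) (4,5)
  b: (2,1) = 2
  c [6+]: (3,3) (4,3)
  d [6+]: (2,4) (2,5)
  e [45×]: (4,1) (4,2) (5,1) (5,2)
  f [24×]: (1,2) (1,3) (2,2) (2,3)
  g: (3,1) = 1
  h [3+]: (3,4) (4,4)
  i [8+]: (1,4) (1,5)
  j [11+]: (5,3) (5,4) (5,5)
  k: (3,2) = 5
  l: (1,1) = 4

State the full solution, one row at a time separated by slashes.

Cage l is given, so (1,1) = 4.
B is a freebie, so (2,1) = 2.
G is a freebie, leaving (3,1) = 1.
Cage k is given, which forces (3,2) = 5.
Row 3 already has 1, so (3,4) = 2.
Column 4 already has 2, which forces (4,4) = 1.
Cage d needs two cells with sum 6, leaving (2,4) = 5.
Cage d's pair has sum 6, leaving (2,5) = 1.
2 is placed in row 3, leaving (3,3) = 4.
4 is placed in row 3, which forces (3,5) = 3.
Cage e needs product 45, which forces (4,1) = 5.
1 is placed in row 4; hence (4,2) = 3.
The two cells of cage c must have sum 6; hence (4,3) = 2.
Column 5 already has 3; hence (4,5) = 4.
Cage e has product 45, leaving (5,1) = 3.
Cage e has product 45, leaving (5,2) = 1.
Column 3 already has 2, which forces (5,3) = 5.
5 is placed in column 4; hence (5,4) = 4.
5 is placed in row 5, leaving (5,5) = 2.
1 is placed in column 2; hence (1,2) = 2.
Cage f needs product 24, which forces (1,3) = 1.
5 is placed in column 4, which forces (1,4) = 3.
Column 5 already has 3; hence (1,5) = 5.
Column 2 now contains 3, so (2,2) = 4.
Column 3 now contains 4, which forces (2,3) = 3.

4 2 1 3 5 / 2 4 3 5 1 / 1 5 4 2 3 / 5 3 2 1 4 / 3 1 5 4 2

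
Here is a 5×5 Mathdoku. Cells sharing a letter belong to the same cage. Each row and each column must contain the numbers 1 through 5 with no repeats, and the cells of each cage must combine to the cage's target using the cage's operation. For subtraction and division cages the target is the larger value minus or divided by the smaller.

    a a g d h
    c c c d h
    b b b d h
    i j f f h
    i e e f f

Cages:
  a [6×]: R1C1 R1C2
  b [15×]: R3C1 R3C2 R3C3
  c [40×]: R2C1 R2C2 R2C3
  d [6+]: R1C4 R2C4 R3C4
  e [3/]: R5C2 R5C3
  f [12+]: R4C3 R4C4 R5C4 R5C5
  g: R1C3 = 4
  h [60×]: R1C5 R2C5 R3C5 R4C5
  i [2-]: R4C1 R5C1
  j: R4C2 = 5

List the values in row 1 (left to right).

3 2 4 1 5

Cage g is given; hence R1C3 = 4.
Cage j is a single given cell, which forces R4C2 = 5.
The only place for 5 in row 1 is R1C5.
In row 1, 1 can only go at R1C4, so R1C4 = 1.
In row 2, 1 can only go at R2C5, so R2C5 = 1.
In row 2, 3 can only go at R2C4, so R2C4 = 3.
Column 4 already has 3; hence R3C4 = 2.
Column 4 now contains 2, so R4C4 = 4.
4 is placed in row 4, so R4C5 = 3.
Column 4 now contains 4, which forces R5C4 = 5.
3 is placed in column 5, which forces R3C5 = 4.
Cage f has sum 12, so R4C3 = 1.
Column 3 already has 1, so R5C3 = 3.
Cage f needs sum 12, leaving R5C5 = 2.
Column 3 already has 3, leaving R3C3 = 5.
1 is placed in row 4; hence R4C1 = 2.
Row 5 already has 3; hence R5C1 = 4.
Row 5 already has 3; hence R5C2 = 1.
Column 1 now contains 2; hence R1C1 = 3.
Cage a needs two cells with product 6, which forces R1C2 = 2.
Column 1 now contains 4, which forces R2C1 = 5.
Cage c needs product 40, so R2C2 = 4.
5 is placed in column 3, which forces R2C3 = 2.
Cage b needs product 15; hence R3C1 = 1.
Column 2 now contains 1, leaving R3C2 = 3.
The full grid is 3 2 4 1 5 / 5 4 2 3 1 / 1 3 5 2 4 / 2 5 1 4 3 / 4 1 3 5 2.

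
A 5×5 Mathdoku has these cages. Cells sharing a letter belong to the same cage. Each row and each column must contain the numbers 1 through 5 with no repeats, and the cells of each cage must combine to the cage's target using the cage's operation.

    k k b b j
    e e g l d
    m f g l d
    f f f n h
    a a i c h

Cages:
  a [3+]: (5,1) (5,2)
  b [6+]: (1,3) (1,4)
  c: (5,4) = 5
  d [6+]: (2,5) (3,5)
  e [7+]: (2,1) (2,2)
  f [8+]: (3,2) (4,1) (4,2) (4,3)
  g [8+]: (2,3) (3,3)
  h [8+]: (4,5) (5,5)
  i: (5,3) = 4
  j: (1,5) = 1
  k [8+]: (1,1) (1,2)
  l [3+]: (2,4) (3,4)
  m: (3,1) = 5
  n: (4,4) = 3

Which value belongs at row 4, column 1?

Cage j is given, which forces (1,5) = 1.
Cage m is given, which forces (3,1) = 5.
Row 3 already has 5, so (3,3) = 3.
N is a freebie, which forces (4,4) = 3.
Row 4 now contains 3, so (4,5) = 5.
Cage i is a single given cell, so (5,3) = 4.
C is a freebie, leaving (5,4) = 5.
5 is placed in column 5, leaving (5,5) = 3.
5 is placed in column 1, so (1,1) = 3.
The two cells of cage k must have sum 8, so (1,2) = 5.
Cage b needs two cells with sum 6, so (1,3) = 2.
Cage b needs two cells with sum 6, so (1,4) = 4.
Column 3 already has 3; hence (2,3) = 5.
Cage f has sum 8, which forces (3,2) = 1.
Row 3 now contains 1, so (3,4) = 2.
Row 3 already has 2, which forces (3,5) = 4.
Column 3 now contains 2, leaving (4,3) = 1.
Column 2 now contains 1; hence (5,2) = 2.
Cage e's pair has sum 7, so (2,1) = 4.
Cage e needs two cells with sum 7; hence (2,2) = 3.
Column 4 now contains 2, leaving (2,4) = 1.
4 is placed in column 5, leaving (2,5) = 2.
Cage f needs sum 8; hence (4,1) = 2.
Column 2 already has 2; hence (4,2) = 4.
Row 5 already has 2; hence (5,1) = 1.
The full grid is 3 5 2 4 1 / 4 3 5 1 2 / 5 1 3 2 4 / 2 4 1 3 5 / 1 2 4 5 3.

2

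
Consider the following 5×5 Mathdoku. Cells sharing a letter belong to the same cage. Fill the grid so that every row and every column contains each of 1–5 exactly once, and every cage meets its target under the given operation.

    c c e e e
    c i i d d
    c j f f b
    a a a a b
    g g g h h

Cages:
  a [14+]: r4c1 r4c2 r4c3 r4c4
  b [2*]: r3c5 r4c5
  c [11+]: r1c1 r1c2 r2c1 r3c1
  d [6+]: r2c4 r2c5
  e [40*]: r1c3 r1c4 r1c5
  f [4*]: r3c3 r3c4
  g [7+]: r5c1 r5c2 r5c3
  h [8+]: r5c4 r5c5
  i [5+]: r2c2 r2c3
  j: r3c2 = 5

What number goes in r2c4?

Cage j is a single given cell, leaving r3c2 = 5.
In row 3, 3 can only go at r3c1, so r3c1 = 3.
Row 1 needs a 3, and only r1c2 is open for it.
In row 1, 1 can only go at r1c1, so r1c1 = 1.
Column 1 already has 1, so r2c1 = 4.
4 is placed in column 1, so r5c1 = 2.
Cage i's pair has sum 5, leaving r2c2 = 2.
Cage i's pair has sum 5; hence r2c3 = 3.
Column 1 now contains 2, leaving r4c1 = 5.
Column 2 now contains 2, which forces r4c2 = 4.
Row 4 now contains 4, leaving r4c3 = 2.
Row 4 already has 2; hence r4c4 = 3.
Row 4 already has 2, so r4c5 = 1.
4 is placed in column 2, leaving r5c2 = 1.
Row 5 already has 1, leaving r5c3 = 4.
3 is placed in column 4, so r5c4 = 5.
Row 5 now contains 5, which forces r5c5 = 3.
4 is placed in column 3, which forces r1c3 = 5.
Column 4 already has 5; hence r2c4 = 1.
Column 5 already has 1, leaving r2c5 = 5.
4 is placed in column 3, so r3c3 = 1.
Cage f's pair has product 4; hence r3c4 = 4.
Column 5 already has 1, leaving r3c5 = 2.
4 is placed in column 4, which forces r1c4 = 2.
Column 5 already has 2, which forces r1c5 = 4.
Completed grid: 1 3 5 2 4 / 4 2 3 1 5 / 3 5 1 4 2 / 5 4 2 3 1 / 2 1 4 5 3.

1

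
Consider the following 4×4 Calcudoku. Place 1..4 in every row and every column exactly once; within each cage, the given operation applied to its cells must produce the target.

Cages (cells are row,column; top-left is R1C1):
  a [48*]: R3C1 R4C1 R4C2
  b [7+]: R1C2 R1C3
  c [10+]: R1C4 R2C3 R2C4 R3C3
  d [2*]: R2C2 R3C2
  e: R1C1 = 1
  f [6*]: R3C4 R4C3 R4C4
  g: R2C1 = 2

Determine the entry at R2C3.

E is a freebie, which forces R1C1 = 1.
Cage g is given, leaving R2C1 = 2.
Row 2 now contains 2, leaving R2C2 = 1.
The 3 cells of cage a must have product 48, so R3C1 = 4.
1 is placed in column 2, which forces R3C2 = 2.
Cage a has product 48, leaving R4C1 = 3.
The 3 cells of cage a must have product 48, so R4C2 = 4.
Column 2 already has 4, which forces R1C2 = 3.
Cage b needs two cells with sum 7, so R1C3 = 4.
Cage c has sum 10, leaving R1C4 = 2.
4 is placed in column 3; hence R2C3 = 3.
Row 2 now contains 3, which forces R2C4 = 4.
Cage c has sum 10; hence R3C3 = 1.
Cage f needs product 6; hence R3C4 = 3.
1 is placed in column 3; hence R4C3 = 2.
Column 4 already has 2, which forces R4C4 = 1.
Filled in: 1 3 4 2 / 2 1 3 4 / 4 2 1 3 / 3 4 2 1.

3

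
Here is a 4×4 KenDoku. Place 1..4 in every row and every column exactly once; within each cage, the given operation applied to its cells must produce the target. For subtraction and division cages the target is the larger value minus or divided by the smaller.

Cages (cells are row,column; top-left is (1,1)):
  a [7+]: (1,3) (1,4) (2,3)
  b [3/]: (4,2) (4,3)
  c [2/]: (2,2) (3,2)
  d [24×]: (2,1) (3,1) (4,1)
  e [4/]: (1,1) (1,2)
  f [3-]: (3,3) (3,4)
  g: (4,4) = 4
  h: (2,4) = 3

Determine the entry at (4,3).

1

Cage h is a single given cell, leaving (2,4) = 3.
Cage g is given; hence (4,4) = 4.
Cage f's pair has difference 3; hence (3,3) = 4.
4 is placed in column 4, leaving (3,4) = 1.
The 3 cells of cage a must have sum 7, so (1,3) = 3.
Column 4 now contains 1, leaving (1,4) = 2.
The 3 cells of cage d must have product 24; hence (2,1) = 4.
4 is placed in row 2, leaving (2,2) = 1.
Cage a needs sum 7; hence (2,3) = 2.
1 is placed in row 3; hence (3,2) = 2.
Column 2 already has 1, which forces (4,2) = 3.
3 is placed in column 3, which forces (4,3) = 1.
Column 1 now contains 4, leaving (1,1) = 1.
Column 2 already has 1; hence (1,2) = 4.
2 is placed in row 3, so (3,1) = 3.
3 is placed in row 4; hence (4,1) = 2.
Completed grid: 1 4 3 2 / 4 1 2 3 / 3 2 4 1 / 2 3 1 4.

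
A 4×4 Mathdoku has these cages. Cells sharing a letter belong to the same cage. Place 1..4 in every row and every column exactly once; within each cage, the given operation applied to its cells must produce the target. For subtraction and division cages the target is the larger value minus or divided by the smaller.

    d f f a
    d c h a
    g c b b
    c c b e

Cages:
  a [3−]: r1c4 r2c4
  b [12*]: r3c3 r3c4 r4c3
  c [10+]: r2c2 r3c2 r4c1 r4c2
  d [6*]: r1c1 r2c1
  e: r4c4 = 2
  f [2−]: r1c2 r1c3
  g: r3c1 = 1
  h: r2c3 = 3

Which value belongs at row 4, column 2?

3

Cage h is given; hence r2c3 = 3.
Cage g is given; hence r3c1 = 1.
1 is placed in row 3, which forces r3c3 = 4.
Cage e is a single given cell, leaving r4c4 = 2.
Cage d's pair has product 6, leaving r1c1 = 3.
Row 1 now contains 3, so r1c2 = 4.
Row 1 now contains 4, which forces r1c4 = 1.
Row 2 already has 3, which forces r2c1 = 2.
Row 2 now contains 2; hence r2c2 = 1.
Column 4 already has 1, so r2c4 = 4.
2 is placed in column 4, leaving r3c4 = 3.
3 is placed in column 1; hence r4c1 = 4.
Column 2 now contains 1, leaving r4c2 = 3.
Row 4 now contains 2, which forces r4c3 = 1.
1 is placed in row 1, leaving r1c3 = 2.
Row 3 now contains 3, which forces r3c2 = 2.
Filled in: 3 4 2 1 / 2 1 3 4 / 1 2 4 3 / 4 3 1 2.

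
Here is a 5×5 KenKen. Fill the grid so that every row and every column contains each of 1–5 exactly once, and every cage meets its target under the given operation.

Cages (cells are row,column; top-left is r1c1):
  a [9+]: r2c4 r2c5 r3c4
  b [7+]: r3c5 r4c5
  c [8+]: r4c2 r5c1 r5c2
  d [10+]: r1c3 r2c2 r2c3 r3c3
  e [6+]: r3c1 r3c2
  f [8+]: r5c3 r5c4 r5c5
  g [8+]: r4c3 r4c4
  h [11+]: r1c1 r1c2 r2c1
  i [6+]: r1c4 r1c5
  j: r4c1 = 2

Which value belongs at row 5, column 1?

Cage j is given; hence r4c1 = 2.
Row 4 needs a 1, and only r4c2 is open for it.
In row 4, 4 can only go at r4c5, so r4c5 = 4.
The two cells of cage b must have sum 7; hence r3c5 = 3.
The only place for 1 in row 2 is r2c3.
In column 5, 1 can only go at r5c5, so r5c5 = 1.
Cage d has sum 10, so r2c2 = 3.
Row 2 now contains 3, so r2c4 = 5.
Row 2 already has 5; hence r2c5 = 2.
5 is placed in column 4, which forces r4c4 = 3.
Cage i needs two cells with sum 6, so r1c4 = 1.
2 is placed in column 5, leaving r1c5 = 5.
Row 2 already has 5, so r2c1 = 4.
4 is placed in column 1, so r3c1 = 1.
Cage a needs sum 9, which forces r3c4 = 2.
Row 4 already has 3, which forces r4c3 = 5.
5 is placed in column 3, which forces r5c3 = 3.
Column 4 now contains 2, so r5c4 = 4.
Row 1 already has 5, so r1c1 = 3.
Cage h has sum 11, so r1c2 = 4.
Cage d has sum 10, so r1c3 = 2.
Row 3 now contains 2, leaving r3c2 = 5.
Row 3 now contains 2, so r3c3 = 4.
Row 5 now contains 3, which forces r5c1 = 5.
4 is placed in row 5, leaving r5c2 = 2.
Filled in: 3 4 2 1 5 / 4 3 1 5 2 / 1 5 4 2 3 / 2 1 5 3 4 / 5 2 3 4 1.

5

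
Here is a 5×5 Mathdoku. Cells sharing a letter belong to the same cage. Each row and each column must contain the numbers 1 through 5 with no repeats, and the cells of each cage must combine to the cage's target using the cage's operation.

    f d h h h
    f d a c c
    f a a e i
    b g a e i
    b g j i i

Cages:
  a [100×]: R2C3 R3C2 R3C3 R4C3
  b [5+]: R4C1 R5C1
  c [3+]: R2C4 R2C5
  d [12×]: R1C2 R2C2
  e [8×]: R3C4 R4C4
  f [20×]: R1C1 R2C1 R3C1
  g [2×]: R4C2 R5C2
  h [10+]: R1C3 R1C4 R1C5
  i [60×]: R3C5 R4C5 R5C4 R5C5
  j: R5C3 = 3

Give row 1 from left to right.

1 4 2 3 5

The 4 cells of cage a must have product 100; hence R3C2 = 5.
Cage j is a single given cell, leaving R5C3 = 3.
In row 2, 3 can only go at R2C2, so R2C2 = 3.
3 is placed in column 2, so R1C2 = 4.
The only place for 1 in row 1 is R1C1.
Cage f has product 20, leaving R2C1 = 5.
Column 1 now contains 1, which forces R3C1 = 4.
Row 3 already has 4, leaving R3C3 = 1.
Row 3 already has 4, which forces R3C4 = 2.
Row 3 already has 2, leaving R3C5 = 3.
The two cells of cage b must have sum 5, leaving R4C1 = 3.
Column 4 now contains 2; hence R4C4 = 4.
The two cells of cage b must have sum 5, so R5C1 = 2.
Row 5 already has 2; hence R5C2 = 1.
Row 5 already has 1, which forces R5C4 = 5.
Row 5 now contains 5, which forces R5C5 = 4.
Column 4 already has 5; hence R1C4 = 3.
Column 3 now contains 1, leaving R2C3 = 4.
Column 4 now contains 2, so R2C4 = 1.
Cage c needs two cells with sum 3, so R2C5 = 2.
Column 2 now contains 1; hence R4C2 = 2.
4 is placed in row 4, leaving R4C3 = 5.
The 4 cells of cage i must have product 60, leaving R4C5 = 1.
Column 3 already has 5, which forces R1C3 = 2.
2 is placed in column 5, so R1C5 = 5.
Filled in: 1 4 2 3 5 / 5 3 4 1 2 / 4 5 1 2 3 / 3 2 5 4 1 / 2 1 3 5 4.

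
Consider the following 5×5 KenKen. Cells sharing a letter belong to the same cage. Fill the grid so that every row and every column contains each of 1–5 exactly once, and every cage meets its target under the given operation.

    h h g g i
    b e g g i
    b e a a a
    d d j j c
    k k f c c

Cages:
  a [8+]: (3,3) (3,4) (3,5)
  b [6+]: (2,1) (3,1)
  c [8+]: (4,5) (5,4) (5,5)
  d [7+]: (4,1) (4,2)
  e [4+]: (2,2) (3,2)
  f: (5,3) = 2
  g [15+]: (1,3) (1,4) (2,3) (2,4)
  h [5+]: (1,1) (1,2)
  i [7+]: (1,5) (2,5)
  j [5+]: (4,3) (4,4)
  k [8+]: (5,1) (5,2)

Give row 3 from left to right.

Cage f is given, so (5,3) = 2.
The 3 cells of cage c must have sum 8, leaving (4,5) = 3.
In column 2, 4 can only go at (1,2), so (1,2) = 4.
The two cells of cage h must have sum 5, so (1,1) = 1.
In row 2, 1 can only go at (2,2), so (2,2) = 1.
Column 2 already has 1; hence (3,2) = 3.
3 is placed in column 2; hence (5,2) = 5.
Cage d needs two cells with sum 7; hence (4,1) = 5.
Column 2 already has 5, so (4,2) = 2.
Row 5 now contains 5, so (5,1) = 3.
Row 3 needs a 4, and only (3,1) is open for it.
Column 1 now contains 4, so (2,1) = 2.
Row 2 now contains 2, so (2,5) = 5.
Column 5 now contains 5; hence (1,5) = 2.
Column 5 already has 2, leaving (3,5) = 1.
Column 5 already has 1, leaving (5,5) = 4.
1 is placed in row 3, leaving (3,3) = 5.
The 3 cells of cage a must have sum 8, leaving (3,4) = 2.
Row 5 now contains 4, leaving (5,4) = 1.
5 is placed in column 3; hence (1,3) = 3.
Cage g needs sum 15; hence (1,4) = 5.
Cage g has sum 15, which forces (2,3) = 4.
The 4 cells of cage g must have sum 15, leaving (2,4) = 3.
Cage j needs two cells with sum 5, which forces (4,3) = 1.
Column 4 now contains 1, leaving (4,4) = 4.
The full grid is 1 4 3 5 2 / 2 1 4 3 5 / 4 3 5 2 1 / 5 2 1 4 3 / 3 5 2 1 4.

4 3 5 2 1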